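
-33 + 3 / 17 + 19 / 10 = -5257 / 170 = -30.92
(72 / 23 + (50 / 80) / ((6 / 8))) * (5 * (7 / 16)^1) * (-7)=-134015 / 2208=-60.70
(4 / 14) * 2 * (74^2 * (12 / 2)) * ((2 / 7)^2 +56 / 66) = 65887232 / 3773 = 17462.82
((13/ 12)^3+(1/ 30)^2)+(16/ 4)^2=746173/ 43200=17.27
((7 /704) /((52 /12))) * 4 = 0.01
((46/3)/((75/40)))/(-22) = -0.37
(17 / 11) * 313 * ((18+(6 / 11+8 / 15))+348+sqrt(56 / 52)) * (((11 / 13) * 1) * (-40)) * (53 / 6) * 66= -136647707072 / 39 - 124085720 * sqrt(182) / 169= -3513692732.91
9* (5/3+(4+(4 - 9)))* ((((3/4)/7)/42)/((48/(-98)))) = -1/32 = -0.03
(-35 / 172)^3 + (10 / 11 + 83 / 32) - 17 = -755947139 / 55972928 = -13.51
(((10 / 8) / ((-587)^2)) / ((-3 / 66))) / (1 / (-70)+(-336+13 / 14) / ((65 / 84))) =25025 / 135779826433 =0.00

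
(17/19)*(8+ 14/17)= 150/19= 7.89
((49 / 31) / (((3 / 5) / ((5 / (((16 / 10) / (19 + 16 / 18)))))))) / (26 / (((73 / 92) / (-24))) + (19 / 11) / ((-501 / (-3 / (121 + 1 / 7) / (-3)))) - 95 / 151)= -2353281891903250 / 11311680995802477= -0.21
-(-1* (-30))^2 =-900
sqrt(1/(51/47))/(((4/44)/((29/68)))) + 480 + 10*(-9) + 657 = 319*sqrt(2397)/3468 + 1047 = 1051.50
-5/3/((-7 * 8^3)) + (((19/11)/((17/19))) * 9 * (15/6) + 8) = 103419047/2010624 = 51.44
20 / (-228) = -5 / 57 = -0.09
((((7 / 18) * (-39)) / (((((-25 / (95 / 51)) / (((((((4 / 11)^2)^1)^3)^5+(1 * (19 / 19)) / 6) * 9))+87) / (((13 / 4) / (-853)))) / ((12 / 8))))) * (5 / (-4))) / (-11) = 0.00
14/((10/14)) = 98/5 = 19.60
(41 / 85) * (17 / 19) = 41 / 95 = 0.43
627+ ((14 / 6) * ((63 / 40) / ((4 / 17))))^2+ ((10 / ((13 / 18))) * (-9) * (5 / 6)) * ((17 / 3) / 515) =29815445139 / 34278400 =869.80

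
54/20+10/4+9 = 71/5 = 14.20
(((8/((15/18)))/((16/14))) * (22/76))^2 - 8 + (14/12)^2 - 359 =-116875079/324900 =-359.73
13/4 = 3.25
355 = 355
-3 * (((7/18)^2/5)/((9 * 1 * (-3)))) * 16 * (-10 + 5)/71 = -196/51759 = -0.00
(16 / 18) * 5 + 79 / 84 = 1357 / 252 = 5.38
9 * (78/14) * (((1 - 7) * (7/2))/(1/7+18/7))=-7371/19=-387.95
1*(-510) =-510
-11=-11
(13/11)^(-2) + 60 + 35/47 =488182/7943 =61.46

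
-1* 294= -294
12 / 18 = 2 / 3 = 0.67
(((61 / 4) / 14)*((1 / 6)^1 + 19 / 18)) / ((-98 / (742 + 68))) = -30195 / 2744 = -11.00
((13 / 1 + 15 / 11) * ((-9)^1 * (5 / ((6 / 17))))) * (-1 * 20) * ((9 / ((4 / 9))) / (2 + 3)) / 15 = 108783 / 11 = 9889.36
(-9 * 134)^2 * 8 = 11635488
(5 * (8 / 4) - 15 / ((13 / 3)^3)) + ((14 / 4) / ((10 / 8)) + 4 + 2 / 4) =376031 / 21970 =17.12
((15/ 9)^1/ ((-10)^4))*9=3/ 2000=0.00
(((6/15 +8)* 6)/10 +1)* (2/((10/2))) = 302/125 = 2.42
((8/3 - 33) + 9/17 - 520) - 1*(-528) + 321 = 15259/51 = 299.20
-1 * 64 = -64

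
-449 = -449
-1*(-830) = 830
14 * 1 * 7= 98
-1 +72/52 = 5/13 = 0.38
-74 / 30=-37 / 15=-2.47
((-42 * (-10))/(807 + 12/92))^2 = 13225/48841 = 0.27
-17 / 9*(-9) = 17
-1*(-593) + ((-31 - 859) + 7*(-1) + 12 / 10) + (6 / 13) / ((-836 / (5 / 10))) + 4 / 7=-114961809 / 380380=-302.23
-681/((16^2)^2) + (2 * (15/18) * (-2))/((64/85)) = -872443/196608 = -4.44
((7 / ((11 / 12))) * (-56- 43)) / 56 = -27 / 2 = -13.50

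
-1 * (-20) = 20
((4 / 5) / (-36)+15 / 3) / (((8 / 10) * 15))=0.41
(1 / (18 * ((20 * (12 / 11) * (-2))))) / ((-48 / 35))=0.00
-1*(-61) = 61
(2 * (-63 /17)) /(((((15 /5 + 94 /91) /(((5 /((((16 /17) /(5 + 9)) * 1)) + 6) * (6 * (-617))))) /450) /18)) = 27634674699450 /6239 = 4429343596.64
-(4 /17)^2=-16 /289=-0.06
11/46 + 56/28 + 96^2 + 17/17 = 424085/46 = 9219.24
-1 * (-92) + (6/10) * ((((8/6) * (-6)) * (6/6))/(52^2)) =155477/1690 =92.00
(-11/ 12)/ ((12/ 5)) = -55/ 144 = -0.38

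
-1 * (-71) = 71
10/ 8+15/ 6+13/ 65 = 79/ 20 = 3.95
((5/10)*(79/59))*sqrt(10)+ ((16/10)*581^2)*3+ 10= 79*sqrt(10)/118+ 8101514/5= 1620304.92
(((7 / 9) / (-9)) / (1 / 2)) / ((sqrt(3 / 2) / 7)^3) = -9604 * sqrt(6) / 729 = -32.27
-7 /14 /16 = -0.03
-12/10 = -6/5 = -1.20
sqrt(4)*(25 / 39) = 1.28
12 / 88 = 3 / 22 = 0.14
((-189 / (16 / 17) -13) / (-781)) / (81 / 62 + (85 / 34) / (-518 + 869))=0.21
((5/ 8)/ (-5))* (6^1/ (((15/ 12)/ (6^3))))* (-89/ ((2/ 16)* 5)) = 461376/ 25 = 18455.04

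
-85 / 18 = -4.72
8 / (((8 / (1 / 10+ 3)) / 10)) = 31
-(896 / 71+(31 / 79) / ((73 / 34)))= -5242066 / 409457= -12.80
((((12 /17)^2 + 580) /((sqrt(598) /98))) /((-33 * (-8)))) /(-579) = -2055109 * sqrt(598) /3302109954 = -0.02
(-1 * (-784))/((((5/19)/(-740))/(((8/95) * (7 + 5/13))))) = -89112576/65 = -1370962.71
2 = 2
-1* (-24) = 24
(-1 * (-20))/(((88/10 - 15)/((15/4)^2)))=-5625/124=-45.36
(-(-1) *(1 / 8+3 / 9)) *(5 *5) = 275 / 24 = 11.46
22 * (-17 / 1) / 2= -187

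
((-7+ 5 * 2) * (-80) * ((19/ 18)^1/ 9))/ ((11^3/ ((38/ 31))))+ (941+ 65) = 1120702402/ 1114047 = 1005.97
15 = 15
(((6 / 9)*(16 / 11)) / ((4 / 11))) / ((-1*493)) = -8 / 1479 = -0.01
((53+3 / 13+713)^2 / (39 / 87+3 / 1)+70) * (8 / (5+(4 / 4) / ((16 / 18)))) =6579673392 / 29575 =222474.16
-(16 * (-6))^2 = -9216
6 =6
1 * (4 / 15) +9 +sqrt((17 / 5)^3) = 17 * sqrt(85) / 25 +139 / 15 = 15.54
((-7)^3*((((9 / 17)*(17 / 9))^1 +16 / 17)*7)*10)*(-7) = 5546310 / 17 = 326253.53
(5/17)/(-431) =-5/7327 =-0.00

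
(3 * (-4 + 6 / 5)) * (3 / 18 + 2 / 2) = -49 / 5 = -9.80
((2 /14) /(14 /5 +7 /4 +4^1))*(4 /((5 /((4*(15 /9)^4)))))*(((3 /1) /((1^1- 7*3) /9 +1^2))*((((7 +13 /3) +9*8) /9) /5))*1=-2000000 /1066527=-1.88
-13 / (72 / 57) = -247 / 24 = -10.29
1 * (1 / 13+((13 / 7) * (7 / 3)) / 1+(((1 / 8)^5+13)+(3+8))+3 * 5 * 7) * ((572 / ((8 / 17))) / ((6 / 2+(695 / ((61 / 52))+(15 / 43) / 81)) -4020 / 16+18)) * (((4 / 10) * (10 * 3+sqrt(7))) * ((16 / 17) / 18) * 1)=305.68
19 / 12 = 1.58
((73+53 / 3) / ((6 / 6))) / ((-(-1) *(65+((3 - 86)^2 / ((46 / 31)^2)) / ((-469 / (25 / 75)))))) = 269933888 / 186898451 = 1.44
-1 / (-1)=1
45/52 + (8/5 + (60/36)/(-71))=135233/55380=2.44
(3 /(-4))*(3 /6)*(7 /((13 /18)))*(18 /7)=-243 /26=-9.35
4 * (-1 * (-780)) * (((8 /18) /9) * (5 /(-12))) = -5200 /81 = -64.20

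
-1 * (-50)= 50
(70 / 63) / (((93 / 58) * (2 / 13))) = 3770 / 837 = 4.50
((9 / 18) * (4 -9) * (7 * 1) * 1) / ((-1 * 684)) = 35 / 1368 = 0.03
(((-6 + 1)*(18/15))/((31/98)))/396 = -49/1023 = -0.05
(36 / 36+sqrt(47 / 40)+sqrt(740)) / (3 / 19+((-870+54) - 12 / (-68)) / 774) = -55556 *sqrt(185) / 24893 - 13889 *sqrt(470) / 248930 - 27778 / 24893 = -32.68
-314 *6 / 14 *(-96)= 90432 / 7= 12918.86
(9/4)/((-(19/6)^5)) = -17496/2476099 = -0.01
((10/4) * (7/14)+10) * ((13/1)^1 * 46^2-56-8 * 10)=307935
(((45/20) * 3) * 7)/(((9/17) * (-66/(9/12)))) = -357/352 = -1.01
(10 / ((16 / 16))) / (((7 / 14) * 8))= 5 / 2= 2.50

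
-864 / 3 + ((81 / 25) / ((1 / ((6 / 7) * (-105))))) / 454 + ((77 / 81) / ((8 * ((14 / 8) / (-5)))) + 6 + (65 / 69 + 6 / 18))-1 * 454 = -3111309869 / 4229010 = -735.71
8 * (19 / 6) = 76 / 3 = 25.33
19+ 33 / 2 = 35.50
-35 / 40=-7 / 8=-0.88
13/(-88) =-13/88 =-0.15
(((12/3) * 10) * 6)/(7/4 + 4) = 960/23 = 41.74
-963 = -963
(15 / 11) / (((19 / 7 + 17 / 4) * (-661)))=-28 / 94523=-0.00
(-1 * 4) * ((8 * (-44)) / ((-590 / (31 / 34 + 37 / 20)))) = -165264 / 25075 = -6.59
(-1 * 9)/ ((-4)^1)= 9/ 4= 2.25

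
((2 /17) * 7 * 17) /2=7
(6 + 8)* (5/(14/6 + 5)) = 105/11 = 9.55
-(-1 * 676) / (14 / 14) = 676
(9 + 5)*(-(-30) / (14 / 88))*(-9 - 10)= -50160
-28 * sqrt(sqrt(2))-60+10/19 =-1130/19-28 * 2^(1/4) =-92.77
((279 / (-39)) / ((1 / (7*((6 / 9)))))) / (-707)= 62 / 1313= 0.05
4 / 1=4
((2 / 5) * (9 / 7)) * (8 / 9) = 0.46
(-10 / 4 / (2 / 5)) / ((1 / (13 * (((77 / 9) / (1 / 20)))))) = -125125 / 9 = -13902.78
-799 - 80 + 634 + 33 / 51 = -4154 / 17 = -244.35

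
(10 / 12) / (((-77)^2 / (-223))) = -1115 / 35574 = -0.03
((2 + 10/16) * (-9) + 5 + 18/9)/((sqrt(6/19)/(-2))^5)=48013 * sqrt(114)/54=9493.31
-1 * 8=-8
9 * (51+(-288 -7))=-2196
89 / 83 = 1.07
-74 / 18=-4.11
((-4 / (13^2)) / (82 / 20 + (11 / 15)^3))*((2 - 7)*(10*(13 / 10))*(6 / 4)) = 202500 / 394381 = 0.51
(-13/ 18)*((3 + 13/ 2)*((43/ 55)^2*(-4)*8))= 3653624/ 27225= 134.20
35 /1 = 35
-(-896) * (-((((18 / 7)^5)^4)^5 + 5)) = -43098333750722163019194960354816601285455547865424047519015389181351151853504364678033667901665494950314441875802056218118320768 / 462068072803536855906378252728602401551029028414946485847699333055955922805275437143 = -93272693543245108931778000000000000000000000.00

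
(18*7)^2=15876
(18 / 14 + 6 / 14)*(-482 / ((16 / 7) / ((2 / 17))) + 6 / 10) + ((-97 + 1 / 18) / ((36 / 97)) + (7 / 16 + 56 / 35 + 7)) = -226458481 / 771120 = -293.67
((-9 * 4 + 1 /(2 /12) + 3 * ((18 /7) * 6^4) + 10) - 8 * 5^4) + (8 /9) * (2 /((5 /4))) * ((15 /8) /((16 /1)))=4977.88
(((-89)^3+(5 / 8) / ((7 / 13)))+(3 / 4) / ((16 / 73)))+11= -315819131 / 448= -704953.42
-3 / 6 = -1 / 2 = -0.50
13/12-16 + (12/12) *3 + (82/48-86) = -2309/24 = -96.21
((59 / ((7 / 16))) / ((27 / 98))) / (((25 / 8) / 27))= 105728 / 25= 4229.12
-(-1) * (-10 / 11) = -10 / 11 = -0.91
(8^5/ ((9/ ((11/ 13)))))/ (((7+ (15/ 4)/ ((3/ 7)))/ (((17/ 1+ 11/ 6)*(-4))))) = -325844992/ 22113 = -14735.45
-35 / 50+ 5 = 43 / 10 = 4.30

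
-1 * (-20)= 20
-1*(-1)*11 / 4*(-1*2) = -11 / 2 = -5.50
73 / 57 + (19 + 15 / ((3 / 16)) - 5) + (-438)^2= 10940539 / 57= 191939.28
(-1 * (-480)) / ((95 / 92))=8832 / 19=464.84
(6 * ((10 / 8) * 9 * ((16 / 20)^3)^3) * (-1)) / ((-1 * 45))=393216 / 1953125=0.20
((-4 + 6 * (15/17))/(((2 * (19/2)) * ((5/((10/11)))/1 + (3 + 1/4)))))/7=88/79135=0.00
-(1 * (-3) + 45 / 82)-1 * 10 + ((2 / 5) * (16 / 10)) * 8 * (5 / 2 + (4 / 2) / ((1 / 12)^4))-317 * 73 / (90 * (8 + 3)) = 21545021459 / 101475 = 212318.52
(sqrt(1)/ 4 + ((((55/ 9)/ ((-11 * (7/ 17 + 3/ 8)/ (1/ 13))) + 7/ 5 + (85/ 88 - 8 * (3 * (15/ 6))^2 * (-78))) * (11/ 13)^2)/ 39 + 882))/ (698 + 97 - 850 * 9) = -5038792066279/ 22624990291800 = -0.22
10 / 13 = 0.77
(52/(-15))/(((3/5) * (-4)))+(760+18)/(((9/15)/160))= 1867213/9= 207468.11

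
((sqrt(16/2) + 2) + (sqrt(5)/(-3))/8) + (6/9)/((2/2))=5.40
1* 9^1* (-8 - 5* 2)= -162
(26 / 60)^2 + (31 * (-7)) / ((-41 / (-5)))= -969571 / 36900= -26.28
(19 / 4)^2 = 361 / 16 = 22.56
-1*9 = -9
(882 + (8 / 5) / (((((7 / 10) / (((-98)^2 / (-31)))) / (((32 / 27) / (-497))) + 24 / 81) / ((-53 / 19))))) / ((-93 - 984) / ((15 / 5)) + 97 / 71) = -415984116975 / 169362485912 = -2.46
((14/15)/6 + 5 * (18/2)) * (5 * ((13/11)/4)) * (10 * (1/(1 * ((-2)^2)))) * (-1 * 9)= -16510/11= -1500.91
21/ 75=7/ 25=0.28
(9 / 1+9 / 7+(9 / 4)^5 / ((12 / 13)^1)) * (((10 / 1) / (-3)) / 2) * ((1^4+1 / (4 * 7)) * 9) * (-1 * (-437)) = -396550526175 / 802816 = -493949.46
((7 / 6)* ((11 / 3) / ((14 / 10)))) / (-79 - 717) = -55 / 14328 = -0.00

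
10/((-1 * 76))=-5/38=-0.13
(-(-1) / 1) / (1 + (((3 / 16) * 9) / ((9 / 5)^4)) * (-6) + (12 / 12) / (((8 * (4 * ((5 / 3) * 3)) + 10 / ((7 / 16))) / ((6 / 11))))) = 570240 / 21941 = 25.99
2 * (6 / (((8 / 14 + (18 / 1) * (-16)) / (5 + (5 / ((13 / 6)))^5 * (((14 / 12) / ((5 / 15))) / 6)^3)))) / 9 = -93518635 / 1120562274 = -0.08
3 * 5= 15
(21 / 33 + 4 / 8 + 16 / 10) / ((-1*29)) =-301 / 3190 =-0.09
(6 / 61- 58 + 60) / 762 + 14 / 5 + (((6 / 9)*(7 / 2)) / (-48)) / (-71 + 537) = 7284852247 / 2599273440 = 2.80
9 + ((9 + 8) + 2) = 28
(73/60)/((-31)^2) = 73/57660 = 0.00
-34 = -34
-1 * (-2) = 2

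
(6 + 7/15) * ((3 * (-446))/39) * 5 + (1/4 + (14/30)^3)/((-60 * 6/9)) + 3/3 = -7780201711/7020000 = -1108.29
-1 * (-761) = 761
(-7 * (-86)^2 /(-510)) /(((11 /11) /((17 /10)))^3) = 3740527 /7500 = 498.74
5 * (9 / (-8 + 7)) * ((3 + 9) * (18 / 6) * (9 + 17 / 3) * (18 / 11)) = -38880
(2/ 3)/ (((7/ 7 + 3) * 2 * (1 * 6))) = 1/ 72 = 0.01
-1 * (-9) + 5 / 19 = 176 / 19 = 9.26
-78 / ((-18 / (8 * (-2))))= -208 / 3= -69.33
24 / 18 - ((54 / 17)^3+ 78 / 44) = -32.49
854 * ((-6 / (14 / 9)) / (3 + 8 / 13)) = -42822 / 47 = -911.11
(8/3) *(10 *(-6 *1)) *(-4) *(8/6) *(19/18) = 24320/27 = 900.74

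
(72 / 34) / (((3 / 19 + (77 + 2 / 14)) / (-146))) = -233016 / 58259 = -4.00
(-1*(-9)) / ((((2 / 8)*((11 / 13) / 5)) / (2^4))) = 37440 / 11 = 3403.64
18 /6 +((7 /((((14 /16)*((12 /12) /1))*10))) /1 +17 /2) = 12.30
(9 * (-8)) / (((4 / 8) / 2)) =-288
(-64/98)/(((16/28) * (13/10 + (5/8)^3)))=-20480/27671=-0.74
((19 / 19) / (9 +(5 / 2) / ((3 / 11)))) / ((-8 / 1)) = -3 / 436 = -0.01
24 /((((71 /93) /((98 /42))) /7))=36456 /71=513.46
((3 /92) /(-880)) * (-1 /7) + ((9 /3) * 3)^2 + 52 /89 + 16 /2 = 89.58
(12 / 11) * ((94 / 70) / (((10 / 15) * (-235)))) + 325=625607 / 1925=324.99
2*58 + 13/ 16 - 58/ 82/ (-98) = 3755053/ 32144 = 116.82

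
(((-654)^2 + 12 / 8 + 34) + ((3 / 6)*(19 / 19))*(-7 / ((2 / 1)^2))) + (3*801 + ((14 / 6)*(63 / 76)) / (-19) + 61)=1242459543 / 2888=430214.52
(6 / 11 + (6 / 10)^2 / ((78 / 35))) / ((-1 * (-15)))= 337 / 7150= 0.05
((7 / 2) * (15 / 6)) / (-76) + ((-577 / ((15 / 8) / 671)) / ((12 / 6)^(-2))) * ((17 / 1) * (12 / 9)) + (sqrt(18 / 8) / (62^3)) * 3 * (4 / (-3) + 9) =-3814924052697859 / 203770440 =-18721675.49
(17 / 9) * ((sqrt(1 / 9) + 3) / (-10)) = -17 / 27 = -0.63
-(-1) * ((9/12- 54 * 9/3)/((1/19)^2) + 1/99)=-23051651/396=-58211.24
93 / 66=31 / 22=1.41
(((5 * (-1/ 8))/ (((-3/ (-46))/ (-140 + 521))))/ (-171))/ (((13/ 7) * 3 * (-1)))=-102235/ 26676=-3.83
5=5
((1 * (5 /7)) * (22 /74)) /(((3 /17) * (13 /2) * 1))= 1870 /10101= 0.19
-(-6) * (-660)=-3960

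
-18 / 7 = -2.57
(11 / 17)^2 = 121 / 289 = 0.42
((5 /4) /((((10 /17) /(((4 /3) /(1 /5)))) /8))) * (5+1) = 680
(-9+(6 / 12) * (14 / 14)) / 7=-17 / 14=-1.21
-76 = -76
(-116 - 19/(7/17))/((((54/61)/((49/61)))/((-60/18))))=39725/81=490.43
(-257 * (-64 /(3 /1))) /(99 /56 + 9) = 921088 /1809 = 509.17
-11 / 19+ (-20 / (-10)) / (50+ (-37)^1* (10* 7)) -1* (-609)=14681181 / 24130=608.42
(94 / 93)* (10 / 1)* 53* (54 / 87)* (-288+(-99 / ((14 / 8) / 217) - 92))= -3783131520 / 899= -4208155.19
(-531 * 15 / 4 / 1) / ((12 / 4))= -2655 / 4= -663.75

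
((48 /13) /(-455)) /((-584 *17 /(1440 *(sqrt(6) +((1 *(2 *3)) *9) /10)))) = 0.01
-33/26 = -1.27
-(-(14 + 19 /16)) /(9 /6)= 81 /8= 10.12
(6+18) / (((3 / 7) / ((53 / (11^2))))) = 2968 / 121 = 24.53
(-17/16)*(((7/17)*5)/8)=-35/128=-0.27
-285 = -285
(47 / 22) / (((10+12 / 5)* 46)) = 235 / 62744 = 0.00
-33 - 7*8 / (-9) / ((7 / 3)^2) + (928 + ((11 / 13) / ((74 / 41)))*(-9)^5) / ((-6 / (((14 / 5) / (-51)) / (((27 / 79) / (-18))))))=99387034588 / 7727265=12861.86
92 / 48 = 23 / 12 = 1.92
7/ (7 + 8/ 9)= 63/ 71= 0.89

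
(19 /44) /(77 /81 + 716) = 1539 /2555212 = 0.00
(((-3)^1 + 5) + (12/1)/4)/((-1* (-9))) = 5/9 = 0.56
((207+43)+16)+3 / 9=799 / 3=266.33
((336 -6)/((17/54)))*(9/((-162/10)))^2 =5500/17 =323.53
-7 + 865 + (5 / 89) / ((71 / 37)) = 5421887 / 6319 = 858.03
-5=-5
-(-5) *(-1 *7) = -35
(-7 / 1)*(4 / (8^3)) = -0.05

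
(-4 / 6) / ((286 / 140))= -140 / 429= -0.33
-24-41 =-65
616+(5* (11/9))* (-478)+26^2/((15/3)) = -97646/45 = -2169.91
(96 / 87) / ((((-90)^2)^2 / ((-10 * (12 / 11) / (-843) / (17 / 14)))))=224 / 1249758142875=0.00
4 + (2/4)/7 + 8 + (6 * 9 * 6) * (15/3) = 22849/14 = 1632.07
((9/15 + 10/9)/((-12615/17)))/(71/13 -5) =-17017/3406050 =-0.00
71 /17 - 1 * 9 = -82 /17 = -4.82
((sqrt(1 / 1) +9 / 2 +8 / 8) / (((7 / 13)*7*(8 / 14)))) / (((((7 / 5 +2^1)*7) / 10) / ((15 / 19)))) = 63375 / 63308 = 1.00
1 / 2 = 0.50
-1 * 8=-8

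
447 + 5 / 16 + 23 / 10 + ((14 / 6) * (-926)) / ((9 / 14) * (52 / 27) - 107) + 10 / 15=250906567 / 533040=470.71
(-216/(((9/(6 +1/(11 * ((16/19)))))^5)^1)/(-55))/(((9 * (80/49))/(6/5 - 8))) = -9567033829609375/36563462560677888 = -0.26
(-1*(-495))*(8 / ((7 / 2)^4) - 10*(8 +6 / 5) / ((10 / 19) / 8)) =-1661928048 / 2401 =-692181.61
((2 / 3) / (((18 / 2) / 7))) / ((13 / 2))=0.08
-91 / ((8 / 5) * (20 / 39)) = -3549 / 32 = -110.91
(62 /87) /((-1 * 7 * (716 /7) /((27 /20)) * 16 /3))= -837 /3322240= -0.00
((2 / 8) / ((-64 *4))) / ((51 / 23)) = -23 / 52224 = -0.00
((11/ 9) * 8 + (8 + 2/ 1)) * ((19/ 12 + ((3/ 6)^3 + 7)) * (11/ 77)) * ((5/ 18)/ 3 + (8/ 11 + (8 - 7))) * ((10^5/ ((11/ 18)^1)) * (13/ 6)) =297045287500/ 18711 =15875436.24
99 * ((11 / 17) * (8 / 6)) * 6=8712 / 17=512.47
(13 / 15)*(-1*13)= -169 / 15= -11.27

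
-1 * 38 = -38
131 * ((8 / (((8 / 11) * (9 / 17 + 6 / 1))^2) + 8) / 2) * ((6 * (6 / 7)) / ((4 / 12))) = 323640609 / 38332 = 8443.09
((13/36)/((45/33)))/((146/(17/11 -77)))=-1079/7884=-0.14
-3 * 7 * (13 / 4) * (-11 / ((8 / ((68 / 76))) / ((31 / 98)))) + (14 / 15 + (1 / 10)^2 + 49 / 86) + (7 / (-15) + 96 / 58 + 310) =270081408463 / 796084800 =339.26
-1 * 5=-5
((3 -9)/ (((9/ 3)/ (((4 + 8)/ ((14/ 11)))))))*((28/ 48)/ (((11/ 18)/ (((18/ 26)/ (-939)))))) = 54/ 4069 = 0.01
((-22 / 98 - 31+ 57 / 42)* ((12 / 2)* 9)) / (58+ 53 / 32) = -2528928 / 93541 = -27.04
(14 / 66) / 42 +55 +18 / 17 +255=311.06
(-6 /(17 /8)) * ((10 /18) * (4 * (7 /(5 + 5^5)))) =-224 /15963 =-0.01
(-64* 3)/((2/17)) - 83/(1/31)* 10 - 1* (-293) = -27069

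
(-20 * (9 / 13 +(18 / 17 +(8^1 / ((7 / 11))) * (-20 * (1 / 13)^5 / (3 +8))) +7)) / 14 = -3866560980 / 309287069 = -12.50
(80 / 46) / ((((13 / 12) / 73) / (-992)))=-34759680 / 299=-116253.11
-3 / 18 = -1 / 6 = -0.17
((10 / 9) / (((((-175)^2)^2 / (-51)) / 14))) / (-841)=68 / 67608515625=0.00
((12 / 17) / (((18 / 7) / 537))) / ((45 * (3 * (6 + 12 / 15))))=1253 / 7803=0.16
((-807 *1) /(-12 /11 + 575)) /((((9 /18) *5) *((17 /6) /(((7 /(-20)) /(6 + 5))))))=16947 /2683025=0.01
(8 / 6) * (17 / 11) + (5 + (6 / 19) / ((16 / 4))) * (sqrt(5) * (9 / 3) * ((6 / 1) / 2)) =68 / 33 + 1737 * sqrt(5) / 38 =104.27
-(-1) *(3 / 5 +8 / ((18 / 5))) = 127 / 45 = 2.82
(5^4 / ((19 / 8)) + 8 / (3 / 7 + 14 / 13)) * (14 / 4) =2445912 / 2603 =939.65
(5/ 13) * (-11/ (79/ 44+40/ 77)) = -16940/ 9269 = -1.83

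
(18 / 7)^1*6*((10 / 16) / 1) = 135 / 14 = 9.64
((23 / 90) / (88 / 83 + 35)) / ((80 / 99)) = 20999 / 2394400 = 0.01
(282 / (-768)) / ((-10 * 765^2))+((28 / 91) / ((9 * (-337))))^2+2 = 28754734224382567 / 14377366587168000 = 2.00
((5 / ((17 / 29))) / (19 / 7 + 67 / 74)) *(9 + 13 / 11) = 1682464 / 70125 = 23.99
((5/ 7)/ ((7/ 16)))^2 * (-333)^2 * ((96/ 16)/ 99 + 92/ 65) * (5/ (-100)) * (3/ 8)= -2808596592/ 343343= -8180.15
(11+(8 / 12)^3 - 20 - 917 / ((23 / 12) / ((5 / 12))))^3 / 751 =-2156689088000000 / 179851778811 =-11991.48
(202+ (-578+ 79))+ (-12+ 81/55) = -16914/55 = -307.53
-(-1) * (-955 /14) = -955 /14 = -68.21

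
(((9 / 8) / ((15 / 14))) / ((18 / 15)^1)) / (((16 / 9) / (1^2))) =63 / 128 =0.49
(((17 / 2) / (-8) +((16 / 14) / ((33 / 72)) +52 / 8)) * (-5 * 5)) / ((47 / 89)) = -21740475 / 57904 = -375.46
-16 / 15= -1.07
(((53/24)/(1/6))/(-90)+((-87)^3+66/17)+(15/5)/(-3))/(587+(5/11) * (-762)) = -44330237831/16199640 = -2736.50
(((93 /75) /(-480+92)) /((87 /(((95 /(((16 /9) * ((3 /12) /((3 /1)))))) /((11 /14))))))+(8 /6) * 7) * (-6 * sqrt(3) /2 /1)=-34544839 * sqrt(3) /1237720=-48.34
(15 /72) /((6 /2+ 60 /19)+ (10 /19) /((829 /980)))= 78755 /2563032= 0.03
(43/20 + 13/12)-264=-7823/30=-260.77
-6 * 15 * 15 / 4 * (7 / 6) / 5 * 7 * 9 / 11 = -19845 / 44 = -451.02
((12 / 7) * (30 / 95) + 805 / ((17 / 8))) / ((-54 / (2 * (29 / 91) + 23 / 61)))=-804992744 / 112957299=-7.13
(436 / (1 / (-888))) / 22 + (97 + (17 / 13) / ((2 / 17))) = -5002263 / 286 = -17490.43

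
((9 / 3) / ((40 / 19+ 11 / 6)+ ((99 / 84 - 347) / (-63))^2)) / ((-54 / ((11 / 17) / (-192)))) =1505427 / 273945871000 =0.00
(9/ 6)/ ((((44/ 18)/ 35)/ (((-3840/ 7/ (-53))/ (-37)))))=-129600/ 21571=-6.01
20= 20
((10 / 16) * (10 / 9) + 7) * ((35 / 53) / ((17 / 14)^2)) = 475055 / 137853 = 3.45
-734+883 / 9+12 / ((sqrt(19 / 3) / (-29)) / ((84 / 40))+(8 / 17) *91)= -843316357160383 / 1326785486877+5280030 *sqrt(57) / 147420609653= -635.61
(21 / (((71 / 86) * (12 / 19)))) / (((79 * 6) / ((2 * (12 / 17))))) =11438 / 95353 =0.12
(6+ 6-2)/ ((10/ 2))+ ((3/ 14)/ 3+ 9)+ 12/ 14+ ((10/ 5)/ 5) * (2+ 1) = 919/ 70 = 13.13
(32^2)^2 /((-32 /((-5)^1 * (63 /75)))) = 688128 /5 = 137625.60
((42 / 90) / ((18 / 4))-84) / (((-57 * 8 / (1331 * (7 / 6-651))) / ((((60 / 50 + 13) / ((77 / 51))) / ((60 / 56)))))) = -3224723163739 / 2308500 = -1396891.13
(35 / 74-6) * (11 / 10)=-4499 / 740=-6.08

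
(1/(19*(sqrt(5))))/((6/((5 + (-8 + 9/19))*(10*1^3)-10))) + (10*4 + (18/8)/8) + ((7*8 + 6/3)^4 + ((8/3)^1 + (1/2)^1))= 1086387787/96-67*sqrt(5)/1083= 11316539.31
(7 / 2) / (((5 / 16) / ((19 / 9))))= 23.64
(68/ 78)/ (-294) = -17/ 5733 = -0.00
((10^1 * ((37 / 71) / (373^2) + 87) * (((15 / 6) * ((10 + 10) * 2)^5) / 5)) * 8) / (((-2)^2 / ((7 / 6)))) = 3080089134080000000 / 29634477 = 103936004474.79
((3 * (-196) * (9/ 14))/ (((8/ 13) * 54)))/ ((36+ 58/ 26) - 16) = -1183/ 2312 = -0.51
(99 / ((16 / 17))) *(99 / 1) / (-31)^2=166617 / 15376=10.84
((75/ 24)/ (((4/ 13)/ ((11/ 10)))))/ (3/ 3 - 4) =-715/ 192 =-3.72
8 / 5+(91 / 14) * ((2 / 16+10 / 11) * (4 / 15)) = 2239 / 660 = 3.39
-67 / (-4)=16.75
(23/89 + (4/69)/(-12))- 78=-1432322/18423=-77.75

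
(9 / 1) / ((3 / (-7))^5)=-16807 / 27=-622.48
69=69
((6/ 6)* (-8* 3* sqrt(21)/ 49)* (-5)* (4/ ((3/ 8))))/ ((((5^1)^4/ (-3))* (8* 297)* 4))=-8* sqrt(21)/ 606375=-0.00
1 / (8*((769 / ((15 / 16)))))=15 / 98432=0.00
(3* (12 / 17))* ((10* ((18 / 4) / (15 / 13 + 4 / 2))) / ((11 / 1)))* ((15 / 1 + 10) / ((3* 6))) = 29250 / 7667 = 3.82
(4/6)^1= 2/3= 0.67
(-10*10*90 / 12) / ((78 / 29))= -3625 / 13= -278.85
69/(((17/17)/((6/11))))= 37.64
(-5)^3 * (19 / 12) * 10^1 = -11875 / 6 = -1979.17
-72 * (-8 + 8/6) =480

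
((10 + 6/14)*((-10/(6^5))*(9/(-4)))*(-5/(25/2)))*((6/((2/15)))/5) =-73/672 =-0.11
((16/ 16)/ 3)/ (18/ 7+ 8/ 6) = 7/ 82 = 0.09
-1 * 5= -5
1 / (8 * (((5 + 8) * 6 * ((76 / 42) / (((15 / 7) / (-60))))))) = -1 / 31616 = -0.00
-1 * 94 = -94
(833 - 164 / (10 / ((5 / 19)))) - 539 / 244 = 3831539 / 4636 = 826.48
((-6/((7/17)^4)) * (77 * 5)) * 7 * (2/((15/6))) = -449990.69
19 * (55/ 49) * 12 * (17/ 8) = 53295/ 98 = 543.83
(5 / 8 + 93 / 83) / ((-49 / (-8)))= 1159 / 4067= 0.28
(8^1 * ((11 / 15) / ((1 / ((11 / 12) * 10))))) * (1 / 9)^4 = 484 / 59049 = 0.01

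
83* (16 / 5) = 1328 / 5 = 265.60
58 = 58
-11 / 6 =-1.83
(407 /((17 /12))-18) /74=2289 /629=3.64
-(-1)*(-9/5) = -9/5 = -1.80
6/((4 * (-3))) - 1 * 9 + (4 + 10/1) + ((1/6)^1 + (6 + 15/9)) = 12.33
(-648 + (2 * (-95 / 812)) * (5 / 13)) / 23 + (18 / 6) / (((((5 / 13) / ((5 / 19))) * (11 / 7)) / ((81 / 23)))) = -598196957 / 25371346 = -23.58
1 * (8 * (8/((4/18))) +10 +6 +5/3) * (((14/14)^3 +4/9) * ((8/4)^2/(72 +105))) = 47684/4779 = 9.98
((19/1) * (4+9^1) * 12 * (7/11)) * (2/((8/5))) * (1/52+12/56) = 24225/44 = 550.57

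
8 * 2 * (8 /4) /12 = 2.67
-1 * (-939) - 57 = 882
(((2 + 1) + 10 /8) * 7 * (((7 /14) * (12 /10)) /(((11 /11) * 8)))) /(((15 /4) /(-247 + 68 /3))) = -80087 /600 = -133.48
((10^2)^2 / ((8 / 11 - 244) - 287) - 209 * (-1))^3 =1364295955675655673 / 198461344537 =6874366.18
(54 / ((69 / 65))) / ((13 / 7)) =630 / 23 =27.39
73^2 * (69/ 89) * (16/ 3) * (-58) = -1278001.98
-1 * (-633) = 633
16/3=5.33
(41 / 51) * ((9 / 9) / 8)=41 / 408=0.10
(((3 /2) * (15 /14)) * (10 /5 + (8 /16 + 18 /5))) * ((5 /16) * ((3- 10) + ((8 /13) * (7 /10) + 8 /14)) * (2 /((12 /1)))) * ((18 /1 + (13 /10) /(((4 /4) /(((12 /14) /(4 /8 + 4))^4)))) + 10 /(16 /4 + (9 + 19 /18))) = -383193847624439 /6686453854080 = -57.31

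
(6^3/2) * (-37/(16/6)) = -2997/2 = -1498.50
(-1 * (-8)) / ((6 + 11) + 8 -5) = 2 / 5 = 0.40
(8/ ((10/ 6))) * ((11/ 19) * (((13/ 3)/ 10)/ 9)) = 572/ 4275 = 0.13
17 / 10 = 1.70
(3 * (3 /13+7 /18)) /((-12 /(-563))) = 81635 /936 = 87.22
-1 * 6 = -6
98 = 98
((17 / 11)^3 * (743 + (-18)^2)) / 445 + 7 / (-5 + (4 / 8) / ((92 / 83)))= 7.31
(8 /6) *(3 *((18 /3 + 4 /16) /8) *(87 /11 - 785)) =-53425 /22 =-2428.41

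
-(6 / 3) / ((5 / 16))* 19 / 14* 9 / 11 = -2736 / 385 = -7.11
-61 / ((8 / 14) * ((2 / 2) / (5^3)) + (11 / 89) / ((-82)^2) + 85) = -31941521500 / 44511080869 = -0.72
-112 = -112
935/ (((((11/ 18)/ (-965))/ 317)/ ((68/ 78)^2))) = -60116450600/ 169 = -355718642.60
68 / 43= 1.58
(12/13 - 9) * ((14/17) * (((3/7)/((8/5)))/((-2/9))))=14175/1768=8.02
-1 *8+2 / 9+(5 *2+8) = 10.22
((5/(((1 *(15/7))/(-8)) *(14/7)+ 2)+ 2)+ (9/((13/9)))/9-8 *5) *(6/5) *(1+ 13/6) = -68647/533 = -128.79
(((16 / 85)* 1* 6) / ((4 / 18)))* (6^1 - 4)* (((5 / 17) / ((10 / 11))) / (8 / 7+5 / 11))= 121968 / 59245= 2.06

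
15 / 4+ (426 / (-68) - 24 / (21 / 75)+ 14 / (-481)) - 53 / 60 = -153070991 / 1717170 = -89.14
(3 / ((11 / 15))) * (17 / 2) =765 / 22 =34.77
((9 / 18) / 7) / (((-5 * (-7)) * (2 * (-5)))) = -1 / 4900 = -0.00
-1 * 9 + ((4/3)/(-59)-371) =-67264/177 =-380.02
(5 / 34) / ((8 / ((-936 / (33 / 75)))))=-39.10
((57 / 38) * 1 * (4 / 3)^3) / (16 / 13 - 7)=-416 / 675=-0.62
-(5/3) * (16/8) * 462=-1540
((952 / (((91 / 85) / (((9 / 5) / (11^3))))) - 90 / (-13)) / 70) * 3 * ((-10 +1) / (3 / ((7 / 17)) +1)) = -1898073 / 5017870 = -0.38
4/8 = 1/2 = 0.50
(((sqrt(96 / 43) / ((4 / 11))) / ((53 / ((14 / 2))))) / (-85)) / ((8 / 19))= -0.02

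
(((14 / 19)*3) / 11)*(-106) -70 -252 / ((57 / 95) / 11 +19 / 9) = -207.66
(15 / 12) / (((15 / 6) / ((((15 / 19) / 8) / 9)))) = 5 / 912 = 0.01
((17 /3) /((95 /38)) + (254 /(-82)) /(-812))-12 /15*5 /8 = 884143 /499380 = 1.77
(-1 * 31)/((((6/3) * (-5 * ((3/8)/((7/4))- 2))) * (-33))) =217/4125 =0.05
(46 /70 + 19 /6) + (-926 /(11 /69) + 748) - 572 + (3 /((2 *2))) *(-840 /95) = -247335653 /43890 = -5635.35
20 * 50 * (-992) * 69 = -68448000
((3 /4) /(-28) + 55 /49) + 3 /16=503 /392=1.28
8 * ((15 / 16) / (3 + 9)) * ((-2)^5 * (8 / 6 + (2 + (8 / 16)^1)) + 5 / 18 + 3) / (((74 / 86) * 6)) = -462035 / 31968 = -14.45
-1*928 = -928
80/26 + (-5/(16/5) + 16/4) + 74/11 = 28009/2288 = 12.24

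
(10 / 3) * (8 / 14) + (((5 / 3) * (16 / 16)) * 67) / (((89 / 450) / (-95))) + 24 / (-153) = -568057738 / 10591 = -53635.89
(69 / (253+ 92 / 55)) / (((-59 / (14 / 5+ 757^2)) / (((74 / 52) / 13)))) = -1166160413 / 4048226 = -288.07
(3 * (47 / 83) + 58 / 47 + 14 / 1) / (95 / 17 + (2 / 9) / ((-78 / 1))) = 394150185 / 130012528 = 3.03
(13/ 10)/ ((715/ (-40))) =-4/ 55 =-0.07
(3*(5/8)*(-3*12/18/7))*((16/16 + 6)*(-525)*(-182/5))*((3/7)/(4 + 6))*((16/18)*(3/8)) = -4095/4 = -1023.75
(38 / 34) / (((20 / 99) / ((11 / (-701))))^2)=22532499 / 3341526800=0.01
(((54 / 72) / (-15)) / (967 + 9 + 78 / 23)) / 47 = -23 / 21174440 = -0.00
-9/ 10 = -0.90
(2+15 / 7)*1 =4.14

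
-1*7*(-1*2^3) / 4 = 14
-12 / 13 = -0.92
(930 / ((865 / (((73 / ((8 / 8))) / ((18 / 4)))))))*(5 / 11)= 45260 / 5709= 7.93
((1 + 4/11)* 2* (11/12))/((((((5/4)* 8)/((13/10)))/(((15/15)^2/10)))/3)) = 39/400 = 0.10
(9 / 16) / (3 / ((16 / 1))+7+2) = 3 / 49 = 0.06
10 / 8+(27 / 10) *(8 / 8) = 79 / 20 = 3.95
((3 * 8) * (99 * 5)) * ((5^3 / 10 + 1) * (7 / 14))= 80190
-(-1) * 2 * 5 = 10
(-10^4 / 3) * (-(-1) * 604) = -6040000 / 3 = -2013333.33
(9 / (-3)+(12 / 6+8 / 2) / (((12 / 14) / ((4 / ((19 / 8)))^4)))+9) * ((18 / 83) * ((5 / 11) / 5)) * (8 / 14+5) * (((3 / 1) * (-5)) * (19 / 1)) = -85524217740 / 43835869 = -1951.01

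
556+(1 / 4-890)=-1335 / 4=-333.75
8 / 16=1 / 2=0.50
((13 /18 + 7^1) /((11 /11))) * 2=139 /9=15.44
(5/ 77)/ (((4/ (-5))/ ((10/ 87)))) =-125/ 13398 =-0.01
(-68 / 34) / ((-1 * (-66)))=-1 / 33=-0.03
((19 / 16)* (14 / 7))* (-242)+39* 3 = -1831 / 4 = -457.75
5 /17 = 0.29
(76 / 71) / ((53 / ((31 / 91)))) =2356 / 342433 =0.01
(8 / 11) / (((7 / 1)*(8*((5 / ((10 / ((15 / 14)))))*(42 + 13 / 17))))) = 68 / 119955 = 0.00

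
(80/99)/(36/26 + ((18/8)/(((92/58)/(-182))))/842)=0.75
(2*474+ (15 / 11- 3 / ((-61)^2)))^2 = 1509972919056900 / 1675346761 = 901289.78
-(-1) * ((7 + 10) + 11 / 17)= 300 / 17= 17.65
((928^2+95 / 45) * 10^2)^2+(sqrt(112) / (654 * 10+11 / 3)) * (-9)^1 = 600729629556250000 / 81-108 * sqrt(7) / 19631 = 7416415179706790.11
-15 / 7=-2.14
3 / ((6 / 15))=15 / 2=7.50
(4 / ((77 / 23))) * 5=460 / 77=5.97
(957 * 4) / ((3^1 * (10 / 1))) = 127.60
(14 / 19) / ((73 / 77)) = 1078 / 1387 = 0.78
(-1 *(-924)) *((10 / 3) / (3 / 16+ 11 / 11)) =49280 / 19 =2593.68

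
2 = 2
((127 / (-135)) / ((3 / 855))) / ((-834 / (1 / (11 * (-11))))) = -2413 / 908226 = -0.00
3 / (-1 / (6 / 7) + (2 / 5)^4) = -11250 / 4279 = -2.63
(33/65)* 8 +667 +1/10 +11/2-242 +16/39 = 84839/195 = 435.07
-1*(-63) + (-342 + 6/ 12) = -557/ 2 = -278.50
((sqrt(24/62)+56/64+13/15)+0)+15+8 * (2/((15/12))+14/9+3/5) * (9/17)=2 * sqrt(93)/31+66601/2040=33.27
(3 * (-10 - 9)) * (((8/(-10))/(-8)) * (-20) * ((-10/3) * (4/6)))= -760/3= -253.33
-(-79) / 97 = 79 / 97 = 0.81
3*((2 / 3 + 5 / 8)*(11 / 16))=2.66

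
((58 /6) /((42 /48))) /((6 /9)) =116 /7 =16.57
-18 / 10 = -9 / 5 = -1.80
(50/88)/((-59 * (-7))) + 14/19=254883/345268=0.74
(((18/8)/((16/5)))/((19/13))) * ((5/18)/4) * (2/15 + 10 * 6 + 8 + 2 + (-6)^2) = 12935/3648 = 3.55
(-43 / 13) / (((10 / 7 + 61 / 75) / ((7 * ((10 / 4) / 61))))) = -790125 / 1866722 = -0.42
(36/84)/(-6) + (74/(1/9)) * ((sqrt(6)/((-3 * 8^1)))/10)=-111 * sqrt(6)/40 - 1/14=-6.87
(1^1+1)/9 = 2/9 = 0.22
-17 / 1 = -17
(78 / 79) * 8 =624 / 79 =7.90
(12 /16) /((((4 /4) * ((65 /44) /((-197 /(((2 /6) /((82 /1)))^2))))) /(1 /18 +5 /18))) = -131138172 /65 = -2017510.34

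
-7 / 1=-7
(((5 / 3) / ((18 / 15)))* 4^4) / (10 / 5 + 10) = 29.63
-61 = -61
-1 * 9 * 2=-18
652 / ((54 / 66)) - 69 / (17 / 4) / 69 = 121888 / 153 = 796.65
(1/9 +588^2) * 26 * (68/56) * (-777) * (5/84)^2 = -636108659225/21168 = -30050484.66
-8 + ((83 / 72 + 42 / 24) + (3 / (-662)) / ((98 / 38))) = -5954425 / 1167768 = -5.10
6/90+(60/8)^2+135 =11479/60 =191.32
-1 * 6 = -6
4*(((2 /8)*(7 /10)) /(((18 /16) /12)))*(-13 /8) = -182 /15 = -12.13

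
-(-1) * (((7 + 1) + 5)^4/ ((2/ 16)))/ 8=28561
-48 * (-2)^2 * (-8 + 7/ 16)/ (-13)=-1452/ 13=-111.69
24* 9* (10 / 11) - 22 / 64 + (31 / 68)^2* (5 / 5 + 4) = 20046421 / 101728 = 197.06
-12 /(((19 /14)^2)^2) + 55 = 6706663 /130321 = 51.46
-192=-192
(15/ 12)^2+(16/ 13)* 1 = 581/ 208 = 2.79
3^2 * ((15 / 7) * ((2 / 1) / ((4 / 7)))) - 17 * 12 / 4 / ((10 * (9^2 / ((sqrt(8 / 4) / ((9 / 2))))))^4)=7943330713527989 / 117678973533750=67.50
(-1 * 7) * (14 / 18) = -49 / 9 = -5.44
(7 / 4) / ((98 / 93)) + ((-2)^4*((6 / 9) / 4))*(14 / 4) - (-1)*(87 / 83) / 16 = 308429 / 27888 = 11.06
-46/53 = -0.87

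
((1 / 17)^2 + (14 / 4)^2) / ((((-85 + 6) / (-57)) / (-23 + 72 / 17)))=-257562195 / 1552508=-165.90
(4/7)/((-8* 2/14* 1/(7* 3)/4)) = -42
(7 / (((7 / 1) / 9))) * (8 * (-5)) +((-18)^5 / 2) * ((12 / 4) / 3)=-945144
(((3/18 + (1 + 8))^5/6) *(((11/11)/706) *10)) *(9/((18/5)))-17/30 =62817219323/164695680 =381.41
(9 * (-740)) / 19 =-6660 / 19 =-350.53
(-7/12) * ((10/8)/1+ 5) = -175/48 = -3.65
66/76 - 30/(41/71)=-79587/1558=-51.08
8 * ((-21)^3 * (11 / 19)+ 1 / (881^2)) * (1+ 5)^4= -819780105494016 / 14747059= -55589396.20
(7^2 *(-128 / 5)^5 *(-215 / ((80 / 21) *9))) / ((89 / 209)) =6619706391789568 / 834375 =7933730507.01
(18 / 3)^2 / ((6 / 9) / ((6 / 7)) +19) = 162 / 89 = 1.82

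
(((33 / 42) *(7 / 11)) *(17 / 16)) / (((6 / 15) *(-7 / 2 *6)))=-85 / 1344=-0.06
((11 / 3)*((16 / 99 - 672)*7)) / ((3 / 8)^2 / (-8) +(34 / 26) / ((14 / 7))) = -442703872 / 16335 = -27101.55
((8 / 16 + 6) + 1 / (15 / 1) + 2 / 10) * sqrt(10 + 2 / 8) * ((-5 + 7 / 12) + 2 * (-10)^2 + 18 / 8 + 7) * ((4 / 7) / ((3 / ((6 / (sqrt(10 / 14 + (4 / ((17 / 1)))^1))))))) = 5204.31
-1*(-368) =368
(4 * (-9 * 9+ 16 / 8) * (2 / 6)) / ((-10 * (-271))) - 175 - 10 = -752183 / 4065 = -185.04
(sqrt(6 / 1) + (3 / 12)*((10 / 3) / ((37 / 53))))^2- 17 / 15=265*sqrt(6) / 111 + 1550369 / 246420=12.14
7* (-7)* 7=-343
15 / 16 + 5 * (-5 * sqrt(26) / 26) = 15 / 16 -25 * sqrt(26) / 26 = -3.97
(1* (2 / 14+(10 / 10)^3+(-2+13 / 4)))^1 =67 / 28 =2.39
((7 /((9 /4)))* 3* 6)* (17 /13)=952 /13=73.23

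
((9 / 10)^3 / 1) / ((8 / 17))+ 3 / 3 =20393 / 8000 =2.55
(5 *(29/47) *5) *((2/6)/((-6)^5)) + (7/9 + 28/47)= 1505227/1096416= 1.37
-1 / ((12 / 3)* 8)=-1 / 32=-0.03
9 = 9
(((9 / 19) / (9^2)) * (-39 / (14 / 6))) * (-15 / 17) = 195 / 2261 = 0.09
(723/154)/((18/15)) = 1205/308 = 3.91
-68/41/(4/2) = -34/41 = -0.83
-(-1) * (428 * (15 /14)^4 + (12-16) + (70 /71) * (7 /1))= 386576549 /681884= 566.92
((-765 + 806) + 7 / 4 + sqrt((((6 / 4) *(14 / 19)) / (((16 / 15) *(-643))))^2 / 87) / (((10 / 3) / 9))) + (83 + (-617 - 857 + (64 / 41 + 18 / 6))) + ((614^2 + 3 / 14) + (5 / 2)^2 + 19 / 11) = 567 *sqrt(87) / 11337376 + 2371920413 / 6314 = 375660.50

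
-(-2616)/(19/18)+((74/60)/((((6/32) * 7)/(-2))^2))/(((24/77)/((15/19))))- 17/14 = 17842639/7182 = 2484.36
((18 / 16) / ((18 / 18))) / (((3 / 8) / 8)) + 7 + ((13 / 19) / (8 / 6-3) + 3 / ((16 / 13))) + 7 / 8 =33.90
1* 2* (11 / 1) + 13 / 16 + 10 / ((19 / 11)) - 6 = 6871 / 304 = 22.60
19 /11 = 1.73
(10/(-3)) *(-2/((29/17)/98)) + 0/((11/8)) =33320/87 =382.99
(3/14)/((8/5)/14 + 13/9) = 0.14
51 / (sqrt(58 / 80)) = 102*sqrt(290) / 29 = 59.90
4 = 4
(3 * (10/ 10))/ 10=3/ 10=0.30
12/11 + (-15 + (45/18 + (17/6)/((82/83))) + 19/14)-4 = -423697/37884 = -11.18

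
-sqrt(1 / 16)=-1 / 4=-0.25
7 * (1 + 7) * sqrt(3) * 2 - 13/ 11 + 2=9/ 11 + 112 * sqrt(3)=194.81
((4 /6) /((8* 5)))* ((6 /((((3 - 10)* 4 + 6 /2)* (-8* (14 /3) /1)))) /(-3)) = -1 /28000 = -0.00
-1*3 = -3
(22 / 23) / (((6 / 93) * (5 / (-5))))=-341 / 23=-14.83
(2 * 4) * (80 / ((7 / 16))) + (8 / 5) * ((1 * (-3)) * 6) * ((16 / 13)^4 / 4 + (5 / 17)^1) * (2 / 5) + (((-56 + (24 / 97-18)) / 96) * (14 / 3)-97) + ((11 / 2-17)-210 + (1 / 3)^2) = 671094353562923 / 593423321400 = 1130.89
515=515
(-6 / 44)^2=9 / 484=0.02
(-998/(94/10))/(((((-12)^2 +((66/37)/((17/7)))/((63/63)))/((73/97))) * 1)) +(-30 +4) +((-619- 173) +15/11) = -1865422422008/2282732331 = -817.19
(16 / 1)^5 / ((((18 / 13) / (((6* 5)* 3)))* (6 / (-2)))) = -68157440 / 3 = -22719146.67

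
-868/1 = -868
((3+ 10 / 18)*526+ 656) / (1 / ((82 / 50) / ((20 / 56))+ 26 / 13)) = 18734464 / 1125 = 16652.86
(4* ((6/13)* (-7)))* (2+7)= -1512/13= -116.31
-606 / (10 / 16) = -4848 / 5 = -969.60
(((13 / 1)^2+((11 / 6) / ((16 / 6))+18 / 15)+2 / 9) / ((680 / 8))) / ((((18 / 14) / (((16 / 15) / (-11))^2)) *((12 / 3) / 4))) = 811664 / 55130625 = 0.01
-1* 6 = -6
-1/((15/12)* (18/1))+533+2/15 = 23989/45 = 533.09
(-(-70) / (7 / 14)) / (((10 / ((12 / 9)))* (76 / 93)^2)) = 20181 / 722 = 27.95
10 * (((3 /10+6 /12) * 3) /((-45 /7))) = -56 /15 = -3.73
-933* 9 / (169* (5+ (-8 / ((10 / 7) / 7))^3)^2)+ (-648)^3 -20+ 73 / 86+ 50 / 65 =-24907607881252038139993729 / 91539170588290646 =-272097810.38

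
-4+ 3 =-1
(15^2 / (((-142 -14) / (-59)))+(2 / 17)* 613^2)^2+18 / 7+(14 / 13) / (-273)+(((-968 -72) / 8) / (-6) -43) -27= 10731908107104823 / 5470192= 1961888743.05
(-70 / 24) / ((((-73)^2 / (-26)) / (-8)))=-1820 / 15987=-0.11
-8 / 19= -0.42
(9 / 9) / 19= 1 / 19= 0.05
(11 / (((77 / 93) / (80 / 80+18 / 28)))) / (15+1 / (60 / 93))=21390 / 16219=1.32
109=109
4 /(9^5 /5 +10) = 20 /59099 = 0.00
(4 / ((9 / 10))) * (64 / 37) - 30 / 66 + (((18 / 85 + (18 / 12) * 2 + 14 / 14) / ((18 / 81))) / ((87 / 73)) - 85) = -558586637 / 9029295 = -61.86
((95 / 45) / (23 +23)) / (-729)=-19 / 301806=-0.00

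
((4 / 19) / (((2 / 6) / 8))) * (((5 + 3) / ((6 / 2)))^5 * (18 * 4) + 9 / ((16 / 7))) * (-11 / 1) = -92312110 / 171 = -539836.90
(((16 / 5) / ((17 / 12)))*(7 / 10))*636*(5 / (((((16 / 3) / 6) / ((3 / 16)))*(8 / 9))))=1193.20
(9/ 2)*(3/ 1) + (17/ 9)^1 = 277/ 18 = 15.39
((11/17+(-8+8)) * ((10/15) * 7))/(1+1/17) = 2.85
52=52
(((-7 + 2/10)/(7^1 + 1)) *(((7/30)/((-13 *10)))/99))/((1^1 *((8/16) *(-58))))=-119/223938000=-0.00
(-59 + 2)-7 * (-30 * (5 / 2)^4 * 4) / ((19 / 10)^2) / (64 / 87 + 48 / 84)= 990950979 / 143678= 6897.03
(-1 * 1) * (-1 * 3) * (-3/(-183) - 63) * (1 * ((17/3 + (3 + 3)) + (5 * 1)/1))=-192100/61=-3149.18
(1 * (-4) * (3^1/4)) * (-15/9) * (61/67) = 305/67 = 4.55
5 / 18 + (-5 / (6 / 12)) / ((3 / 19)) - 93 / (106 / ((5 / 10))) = -121147 / 1908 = -63.49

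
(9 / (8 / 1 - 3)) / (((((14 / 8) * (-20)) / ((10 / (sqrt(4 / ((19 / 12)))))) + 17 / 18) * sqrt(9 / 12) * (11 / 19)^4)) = -10640449008 * sqrt(19) / 13544462305 - 4546117764 * sqrt(3) / 13544462305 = -4.01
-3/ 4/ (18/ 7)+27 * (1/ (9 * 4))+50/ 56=227/ 168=1.35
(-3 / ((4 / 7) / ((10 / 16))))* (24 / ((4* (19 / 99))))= -31185 / 304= -102.58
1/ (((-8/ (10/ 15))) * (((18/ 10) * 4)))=-5/ 432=-0.01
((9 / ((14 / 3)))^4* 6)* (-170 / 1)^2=11518983675 / 4802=2398788.77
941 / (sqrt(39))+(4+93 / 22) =181 / 22+941*sqrt(39) / 39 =158.91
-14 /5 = -2.80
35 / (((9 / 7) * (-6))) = -245 / 54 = -4.54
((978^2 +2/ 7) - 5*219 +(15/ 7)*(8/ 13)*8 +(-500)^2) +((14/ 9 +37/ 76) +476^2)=89132031011/ 62244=1431977.88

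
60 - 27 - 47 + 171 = 157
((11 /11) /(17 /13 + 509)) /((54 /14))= 91 /179118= 0.00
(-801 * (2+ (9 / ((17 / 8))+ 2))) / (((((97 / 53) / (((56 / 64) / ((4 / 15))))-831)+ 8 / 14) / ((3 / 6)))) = 312029550 / 78509927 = 3.97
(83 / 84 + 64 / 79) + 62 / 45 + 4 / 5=395771 / 99540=3.98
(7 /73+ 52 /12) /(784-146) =485 /69861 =0.01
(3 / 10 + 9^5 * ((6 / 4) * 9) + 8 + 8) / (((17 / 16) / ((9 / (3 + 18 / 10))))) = 23915334 / 17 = 1406784.35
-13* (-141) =1833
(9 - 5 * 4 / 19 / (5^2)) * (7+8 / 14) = 45103 / 665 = 67.82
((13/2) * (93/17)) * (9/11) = 29.09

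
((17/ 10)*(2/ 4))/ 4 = 17/ 80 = 0.21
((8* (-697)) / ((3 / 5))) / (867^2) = -1640 / 132651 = -0.01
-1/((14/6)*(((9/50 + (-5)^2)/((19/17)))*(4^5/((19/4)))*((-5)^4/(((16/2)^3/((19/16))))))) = -228/3745525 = -0.00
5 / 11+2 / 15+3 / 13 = 1756 / 2145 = 0.82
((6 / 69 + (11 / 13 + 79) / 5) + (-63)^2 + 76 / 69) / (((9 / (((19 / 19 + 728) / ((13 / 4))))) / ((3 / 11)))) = 27094.72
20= 20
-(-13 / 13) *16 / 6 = 8 / 3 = 2.67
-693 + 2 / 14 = -4850 / 7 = -692.86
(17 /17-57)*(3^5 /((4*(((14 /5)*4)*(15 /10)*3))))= -135 /2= -67.50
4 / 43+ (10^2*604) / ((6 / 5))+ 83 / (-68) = 441514109 / 8772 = 50332.21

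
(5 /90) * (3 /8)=1 /48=0.02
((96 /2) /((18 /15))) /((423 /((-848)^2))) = 68000.38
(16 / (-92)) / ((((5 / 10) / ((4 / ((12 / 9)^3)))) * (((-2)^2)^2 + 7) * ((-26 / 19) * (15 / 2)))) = 171 / 68770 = 0.00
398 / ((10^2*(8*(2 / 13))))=2587 / 800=3.23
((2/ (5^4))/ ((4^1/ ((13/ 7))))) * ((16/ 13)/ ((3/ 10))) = 16/ 2625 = 0.01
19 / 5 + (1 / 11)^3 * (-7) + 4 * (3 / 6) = 38564 / 6655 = 5.79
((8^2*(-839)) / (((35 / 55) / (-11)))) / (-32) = -203038 / 7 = -29005.43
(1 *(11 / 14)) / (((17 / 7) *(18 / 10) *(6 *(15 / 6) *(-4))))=-11 / 3672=-0.00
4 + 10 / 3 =22 / 3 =7.33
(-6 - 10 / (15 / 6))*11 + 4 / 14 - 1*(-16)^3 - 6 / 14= 27901 / 7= 3985.86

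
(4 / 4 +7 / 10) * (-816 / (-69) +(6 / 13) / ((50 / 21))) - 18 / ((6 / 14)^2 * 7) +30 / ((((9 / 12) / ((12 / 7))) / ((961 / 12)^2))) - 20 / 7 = 690337562093 / 1569750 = 439775.48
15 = 15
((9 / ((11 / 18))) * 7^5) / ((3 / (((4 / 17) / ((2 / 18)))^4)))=1524382530048 / 918731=1659226.18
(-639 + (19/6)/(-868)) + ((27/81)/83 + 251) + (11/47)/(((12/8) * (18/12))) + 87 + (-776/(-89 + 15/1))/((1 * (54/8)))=-2025157953691/6765363864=-299.34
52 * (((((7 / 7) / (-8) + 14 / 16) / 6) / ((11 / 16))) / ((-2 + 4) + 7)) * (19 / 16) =247 / 198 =1.25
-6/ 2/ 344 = -3/ 344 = -0.01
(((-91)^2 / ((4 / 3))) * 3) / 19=74529 / 76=980.64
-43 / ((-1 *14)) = 43 / 14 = 3.07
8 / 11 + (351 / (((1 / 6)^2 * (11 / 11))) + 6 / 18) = 417023 / 33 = 12637.06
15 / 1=15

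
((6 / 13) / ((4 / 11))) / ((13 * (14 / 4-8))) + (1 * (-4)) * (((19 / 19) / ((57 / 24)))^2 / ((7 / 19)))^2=-8501267 / 8968323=-0.95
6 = 6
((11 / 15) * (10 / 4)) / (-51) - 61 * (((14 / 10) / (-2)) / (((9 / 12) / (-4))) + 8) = -1095127 / 1530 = -715.77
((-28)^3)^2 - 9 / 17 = 8192135159 / 17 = 481890303.47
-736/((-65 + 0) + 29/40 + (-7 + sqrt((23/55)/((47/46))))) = 5416960 * sqrt(5170)/4201941357 + 43393588480/4201941357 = 10.42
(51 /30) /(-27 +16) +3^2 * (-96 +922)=7433.85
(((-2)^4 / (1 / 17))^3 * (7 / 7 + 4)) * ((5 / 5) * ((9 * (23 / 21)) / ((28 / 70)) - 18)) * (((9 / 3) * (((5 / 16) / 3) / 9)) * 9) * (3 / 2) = 2193163200 / 7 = 313309028.57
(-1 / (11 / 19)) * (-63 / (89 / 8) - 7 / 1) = 21413 / 979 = 21.87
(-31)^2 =961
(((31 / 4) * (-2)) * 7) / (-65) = 1.67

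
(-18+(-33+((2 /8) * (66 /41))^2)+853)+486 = 8661601 /6724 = 1288.16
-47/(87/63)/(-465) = 329/4495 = 0.07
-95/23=-4.13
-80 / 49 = -1.63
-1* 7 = -7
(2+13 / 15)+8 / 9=169 / 45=3.76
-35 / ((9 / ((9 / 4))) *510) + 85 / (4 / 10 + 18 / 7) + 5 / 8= 29.21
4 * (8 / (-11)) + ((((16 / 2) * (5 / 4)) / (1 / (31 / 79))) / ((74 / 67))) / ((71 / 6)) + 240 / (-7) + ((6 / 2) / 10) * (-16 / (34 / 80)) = -48.19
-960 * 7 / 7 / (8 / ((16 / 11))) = -1920 / 11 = -174.55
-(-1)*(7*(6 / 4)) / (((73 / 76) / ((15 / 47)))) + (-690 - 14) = -700.51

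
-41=-41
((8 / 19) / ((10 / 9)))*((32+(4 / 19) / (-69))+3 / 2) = 526974 / 41515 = 12.69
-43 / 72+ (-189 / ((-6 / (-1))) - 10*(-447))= 319529 / 72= 4437.90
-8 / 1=-8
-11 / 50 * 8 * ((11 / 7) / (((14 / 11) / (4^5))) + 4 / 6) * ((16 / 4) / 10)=-16363952 / 18375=-890.56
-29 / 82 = -0.35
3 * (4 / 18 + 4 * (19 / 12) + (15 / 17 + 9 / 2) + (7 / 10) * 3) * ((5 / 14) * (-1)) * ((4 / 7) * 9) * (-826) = 7603212 / 119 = 63892.54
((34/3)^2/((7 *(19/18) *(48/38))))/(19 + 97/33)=0.63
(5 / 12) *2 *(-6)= -5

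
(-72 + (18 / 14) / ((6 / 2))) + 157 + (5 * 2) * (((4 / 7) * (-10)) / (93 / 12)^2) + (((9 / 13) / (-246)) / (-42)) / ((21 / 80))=6360754874 / 75295311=84.48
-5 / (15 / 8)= -2.67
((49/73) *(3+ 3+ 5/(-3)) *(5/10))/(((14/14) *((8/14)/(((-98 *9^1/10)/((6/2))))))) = -218491/2920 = -74.83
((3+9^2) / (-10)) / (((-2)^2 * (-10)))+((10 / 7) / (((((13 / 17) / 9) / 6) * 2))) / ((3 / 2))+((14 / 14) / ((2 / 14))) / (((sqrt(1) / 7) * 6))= 42.00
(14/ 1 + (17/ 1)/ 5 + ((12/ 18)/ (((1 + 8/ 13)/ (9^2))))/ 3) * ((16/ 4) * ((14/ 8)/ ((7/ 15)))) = 2997/ 7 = 428.14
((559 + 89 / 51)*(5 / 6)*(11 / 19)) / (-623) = -786445 / 1811061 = -0.43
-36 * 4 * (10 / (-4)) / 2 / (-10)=-18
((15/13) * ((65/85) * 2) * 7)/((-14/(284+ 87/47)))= -201525/799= -252.22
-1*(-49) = 49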